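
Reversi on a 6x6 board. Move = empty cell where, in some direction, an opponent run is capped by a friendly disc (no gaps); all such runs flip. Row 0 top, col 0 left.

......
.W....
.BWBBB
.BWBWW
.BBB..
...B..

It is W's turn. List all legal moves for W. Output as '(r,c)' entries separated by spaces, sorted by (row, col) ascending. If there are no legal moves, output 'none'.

Answer: (1,0) (1,2) (1,3) (1,4) (1,5) (2,0) (3,0) (4,0) (4,4) (5,0) (5,1) (5,2) (5,4)

Derivation:
(1,0): flips 1 -> legal
(1,2): flips 1 -> legal
(1,3): flips 1 -> legal
(1,4): flips 2 -> legal
(1,5): flips 1 -> legal
(2,0): flips 1 -> legal
(3,0): flips 1 -> legal
(4,0): flips 1 -> legal
(4,4): flips 1 -> legal
(5,0): flips 1 -> legal
(5,1): flips 3 -> legal
(5,2): flips 2 -> legal
(5,4): flips 1 -> legal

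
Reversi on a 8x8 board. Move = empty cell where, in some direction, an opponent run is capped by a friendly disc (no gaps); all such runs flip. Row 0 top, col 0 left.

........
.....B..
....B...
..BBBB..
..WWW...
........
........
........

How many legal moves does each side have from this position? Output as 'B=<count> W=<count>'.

Answer: B=5 W=7

Derivation:
-- B to move --
(3,1): no bracket -> illegal
(4,1): no bracket -> illegal
(4,5): no bracket -> illegal
(5,1): flips 1 -> legal
(5,2): flips 2 -> legal
(5,3): flips 2 -> legal
(5,4): flips 2 -> legal
(5,5): flips 1 -> legal
B mobility = 5
-- W to move --
(0,4): no bracket -> illegal
(0,5): no bracket -> illegal
(0,6): flips 3 -> legal
(1,3): no bracket -> illegal
(1,4): flips 2 -> legal
(1,6): no bracket -> illegal
(2,1): flips 1 -> legal
(2,2): flips 2 -> legal
(2,3): flips 1 -> legal
(2,5): flips 1 -> legal
(2,6): flips 1 -> legal
(3,1): no bracket -> illegal
(3,6): no bracket -> illegal
(4,1): no bracket -> illegal
(4,5): no bracket -> illegal
(4,6): no bracket -> illegal
W mobility = 7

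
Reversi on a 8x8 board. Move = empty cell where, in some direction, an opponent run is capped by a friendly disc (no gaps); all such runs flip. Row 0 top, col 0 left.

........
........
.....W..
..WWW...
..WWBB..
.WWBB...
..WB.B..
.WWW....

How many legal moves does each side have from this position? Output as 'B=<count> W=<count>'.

-- B to move --
(1,4): no bracket -> illegal
(1,5): no bracket -> illegal
(1,6): no bracket -> illegal
(2,1): flips 2 -> legal
(2,2): flips 1 -> legal
(2,3): flips 3 -> legal
(2,4): flips 1 -> legal
(2,6): no bracket -> illegal
(3,1): flips 1 -> legal
(3,5): no bracket -> illegal
(3,6): no bracket -> illegal
(4,0): no bracket -> illegal
(4,1): flips 3 -> legal
(5,0): flips 2 -> legal
(6,0): no bracket -> illegal
(6,1): flips 1 -> legal
(6,4): no bracket -> illegal
(7,0): no bracket -> illegal
(7,4): no bracket -> illegal
B mobility = 8
-- W to move --
(3,5): flips 2 -> legal
(3,6): flips 3 -> legal
(4,6): flips 2 -> legal
(5,5): flips 3 -> legal
(5,6): flips 1 -> legal
(6,4): flips 4 -> legal
(6,6): no bracket -> illegal
(7,4): flips 1 -> legal
(7,5): no bracket -> illegal
(7,6): flips 2 -> legal
W mobility = 8

Answer: B=8 W=8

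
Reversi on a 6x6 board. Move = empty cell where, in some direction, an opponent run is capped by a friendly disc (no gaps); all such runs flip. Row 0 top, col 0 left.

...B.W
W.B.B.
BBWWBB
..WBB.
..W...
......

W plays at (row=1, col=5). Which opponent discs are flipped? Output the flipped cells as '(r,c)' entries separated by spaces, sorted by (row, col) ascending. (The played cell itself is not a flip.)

Answer: (2,4) (3,3)

Derivation:
Dir NW: first cell '.' (not opp) -> no flip
Dir N: first cell 'W' (not opp) -> no flip
Dir NE: edge -> no flip
Dir W: opp run (1,4), next='.' -> no flip
Dir E: edge -> no flip
Dir SW: opp run (2,4) (3,3) capped by W -> flip
Dir S: opp run (2,5), next='.' -> no flip
Dir SE: edge -> no flip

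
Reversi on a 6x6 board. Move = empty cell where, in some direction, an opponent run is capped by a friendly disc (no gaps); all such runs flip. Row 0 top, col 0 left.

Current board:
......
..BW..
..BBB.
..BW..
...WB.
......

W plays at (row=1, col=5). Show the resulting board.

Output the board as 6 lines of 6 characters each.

Place W at (1,5); scan 8 dirs for brackets.
Dir NW: first cell '.' (not opp) -> no flip
Dir N: first cell '.' (not opp) -> no flip
Dir NE: edge -> no flip
Dir W: first cell '.' (not opp) -> no flip
Dir E: edge -> no flip
Dir SW: opp run (2,4) capped by W -> flip
Dir S: first cell '.' (not opp) -> no flip
Dir SE: edge -> no flip
All flips: (2,4)

Answer: ......
..BW.W
..BBW.
..BW..
...WB.
......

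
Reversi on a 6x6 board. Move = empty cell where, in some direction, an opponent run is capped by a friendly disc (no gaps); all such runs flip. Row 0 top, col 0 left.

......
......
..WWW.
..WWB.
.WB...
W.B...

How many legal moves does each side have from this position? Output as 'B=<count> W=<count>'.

-- B to move --
(1,1): no bracket -> illegal
(1,2): flips 3 -> legal
(1,3): no bracket -> illegal
(1,4): flips 1 -> legal
(1,5): flips 2 -> legal
(2,1): no bracket -> illegal
(2,5): no bracket -> illegal
(3,0): flips 1 -> legal
(3,1): flips 2 -> legal
(3,5): no bracket -> illegal
(4,0): flips 1 -> legal
(4,3): no bracket -> illegal
(4,4): no bracket -> illegal
(5,1): no bracket -> illegal
B mobility = 6
-- W to move --
(2,5): no bracket -> illegal
(3,1): no bracket -> illegal
(3,5): flips 1 -> legal
(4,3): flips 1 -> legal
(4,4): flips 1 -> legal
(4,5): flips 1 -> legal
(5,1): flips 1 -> legal
(5,3): no bracket -> illegal
W mobility = 5

Answer: B=6 W=5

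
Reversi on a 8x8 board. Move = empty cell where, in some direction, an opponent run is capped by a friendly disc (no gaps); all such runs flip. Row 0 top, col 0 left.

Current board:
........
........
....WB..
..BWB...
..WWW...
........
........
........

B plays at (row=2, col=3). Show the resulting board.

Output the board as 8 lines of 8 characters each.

Place B at (2,3); scan 8 dirs for brackets.
Dir NW: first cell '.' (not opp) -> no flip
Dir N: first cell '.' (not opp) -> no flip
Dir NE: first cell '.' (not opp) -> no flip
Dir W: first cell '.' (not opp) -> no flip
Dir E: opp run (2,4) capped by B -> flip
Dir SW: first cell 'B' (not opp) -> no flip
Dir S: opp run (3,3) (4,3), next='.' -> no flip
Dir SE: first cell 'B' (not opp) -> no flip
All flips: (2,4)

Answer: ........
........
...BBB..
..BWB...
..WWW...
........
........
........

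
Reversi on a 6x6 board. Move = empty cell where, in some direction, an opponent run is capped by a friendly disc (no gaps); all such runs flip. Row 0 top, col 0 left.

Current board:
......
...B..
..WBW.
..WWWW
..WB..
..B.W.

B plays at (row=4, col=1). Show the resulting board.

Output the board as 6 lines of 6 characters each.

Answer: ......
...B..
..WBW.
..BWWW
.BBB..
..B.W.

Derivation:
Place B at (4,1); scan 8 dirs for brackets.
Dir NW: first cell '.' (not opp) -> no flip
Dir N: first cell '.' (not opp) -> no flip
Dir NE: opp run (3,2) capped by B -> flip
Dir W: first cell '.' (not opp) -> no flip
Dir E: opp run (4,2) capped by B -> flip
Dir SW: first cell '.' (not opp) -> no flip
Dir S: first cell '.' (not opp) -> no flip
Dir SE: first cell 'B' (not opp) -> no flip
All flips: (3,2) (4,2)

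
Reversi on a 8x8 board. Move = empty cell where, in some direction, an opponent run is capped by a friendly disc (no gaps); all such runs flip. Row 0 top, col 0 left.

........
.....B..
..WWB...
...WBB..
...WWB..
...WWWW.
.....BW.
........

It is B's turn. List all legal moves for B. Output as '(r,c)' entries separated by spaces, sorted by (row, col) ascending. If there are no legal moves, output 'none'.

(1,1): no bracket -> illegal
(1,2): flips 1 -> legal
(1,3): no bracket -> illegal
(1,4): no bracket -> illegal
(2,1): flips 2 -> legal
(3,1): no bracket -> illegal
(3,2): flips 3 -> legal
(4,2): flips 3 -> legal
(4,6): no bracket -> illegal
(4,7): flips 1 -> legal
(5,2): flips 1 -> legal
(5,7): no bracket -> illegal
(6,2): flips 2 -> legal
(6,3): flips 1 -> legal
(6,4): flips 2 -> legal
(6,7): flips 2 -> legal
(7,5): no bracket -> illegal
(7,6): no bracket -> illegal
(7,7): no bracket -> illegal

Answer: (1,2) (2,1) (3,2) (4,2) (4,7) (5,2) (6,2) (6,3) (6,4) (6,7)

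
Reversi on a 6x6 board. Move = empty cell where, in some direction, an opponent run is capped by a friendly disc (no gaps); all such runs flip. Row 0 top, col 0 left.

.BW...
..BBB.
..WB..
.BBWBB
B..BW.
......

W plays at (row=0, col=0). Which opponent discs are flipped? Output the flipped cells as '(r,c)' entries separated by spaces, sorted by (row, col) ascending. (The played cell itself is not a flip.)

Answer: (0,1)

Derivation:
Dir NW: edge -> no flip
Dir N: edge -> no flip
Dir NE: edge -> no flip
Dir W: edge -> no flip
Dir E: opp run (0,1) capped by W -> flip
Dir SW: edge -> no flip
Dir S: first cell '.' (not opp) -> no flip
Dir SE: first cell '.' (not opp) -> no flip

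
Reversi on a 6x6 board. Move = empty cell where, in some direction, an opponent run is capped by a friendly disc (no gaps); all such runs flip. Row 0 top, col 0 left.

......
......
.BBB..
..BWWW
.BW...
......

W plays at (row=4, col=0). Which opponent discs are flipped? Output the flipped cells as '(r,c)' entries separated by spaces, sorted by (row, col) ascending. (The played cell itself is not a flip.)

Answer: (4,1)

Derivation:
Dir NW: edge -> no flip
Dir N: first cell '.' (not opp) -> no flip
Dir NE: first cell '.' (not opp) -> no flip
Dir W: edge -> no flip
Dir E: opp run (4,1) capped by W -> flip
Dir SW: edge -> no flip
Dir S: first cell '.' (not opp) -> no flip
Dir SE: first cell '.' (not opp) -> no flip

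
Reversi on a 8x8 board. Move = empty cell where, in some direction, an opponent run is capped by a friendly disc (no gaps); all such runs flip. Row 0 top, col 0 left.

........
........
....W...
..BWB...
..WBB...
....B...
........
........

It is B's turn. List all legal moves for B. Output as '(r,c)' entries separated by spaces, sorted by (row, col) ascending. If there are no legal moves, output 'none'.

Answer: (1,4) (2,2) (2,3) (4,1) (5,2)

Derivation:
(1,3): no bracket -> illegal
(1,4): flips 1 -> legal
(1,5): no bracket -> illegal
(2,2): flips 1 -> legal
(2,3): flips 1 -> legal
(2,5): no bracket -> illegal
(3,1): no bracket -> illegal
(3,5): no bracket -> illegal
(4,1): flips 1 -> legal
(5,1): no bracket -> illegal
(5,2): flips 1 -> legal
(5,3): no bracket -> illegal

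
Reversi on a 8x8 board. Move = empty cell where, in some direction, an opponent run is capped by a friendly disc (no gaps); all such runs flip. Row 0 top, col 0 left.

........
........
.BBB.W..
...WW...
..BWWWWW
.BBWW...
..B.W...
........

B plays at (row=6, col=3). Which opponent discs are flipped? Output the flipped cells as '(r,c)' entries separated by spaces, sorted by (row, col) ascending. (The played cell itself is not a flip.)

Answer: (3,3) (4,3) (5,3)

Derivation:
Dir NW: first cell 'B' (not opp) -> no flip
Dir N: opp run (5,3) (4,3) (3,3) capped by B -> flip
Dir NE: opp run (5,4) (4,5), next='.' -> no flip
Dir W: first cell 'B' (not opp) -> no flip
Dir E: opp run (6,4), next='.' -> no flip
Dir SW: first cell '.' (not opp) -> no flip
Dir S: first cell '.' (not opp) -> no flip
Dir SE: first cell '.' (not opp) -> no flip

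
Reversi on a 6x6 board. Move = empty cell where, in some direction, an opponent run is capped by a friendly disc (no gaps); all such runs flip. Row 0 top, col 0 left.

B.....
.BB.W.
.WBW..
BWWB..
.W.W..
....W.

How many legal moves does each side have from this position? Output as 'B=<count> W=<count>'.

Answer: B=9 W=5

Derivation:
-- B to move --
(0,3): no bracket -> illegal
(0,4): no bracket -> illegal
(0,5): no bracket -> illegal
(1,0): no bracket -> illegal
(1,3): flips 1 -> legal
(1,5): no bracket -> illegal
(2,0): flips 1 -> legal
(2,4): flips 1 -> legal
(2,5): no bracket -> illegal
(3,4): flips 1 -> legal
(4,0): flips 1 -> legal
(4,2): flips 1 -> legal
(4,4): no bracket -> illegal
(4,5): no bracket -> illegal
(5,0): no bracket -> illegal
(5,1): flips 3 -> legal
(5,2): flips 1 -> legal
(5,3): flips 1 -> legal
(5,5): no bracket -> illegal
B mobility = 9
-- W to move --
(0,1): flips 2 -> legal
(0,2): flips 2 -> legal
(0,3): flips 1 -> legal
(1,0): no bracket -> illegal
(1,3): flips 1 -> legal
(2,0): no bracket -> illegal
(2,4): no bracket -> illegal
(3,4): flips 1 -> legal
(4,0): no bracket -> illegal
(4,2): no bracket -> illegal
(4,4): no bracket -> illegal
W mobility = 5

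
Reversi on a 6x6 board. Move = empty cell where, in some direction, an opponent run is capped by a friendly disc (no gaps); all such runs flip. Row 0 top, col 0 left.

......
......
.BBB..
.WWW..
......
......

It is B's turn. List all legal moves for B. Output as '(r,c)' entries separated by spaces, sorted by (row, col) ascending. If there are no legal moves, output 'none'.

Answer: (4,0) (4,1) (4,2) (4,3) (4,4)

Derivation:
(2,0): no bracket -> illegal
(2,4): no bracket -> illegal
(3,0): no bracket -> illegal
(3,4): no bracket -> illegal
(4,0): flips 1 -> legal
(4,1): flips 2 -> legal
(4,2): flips 1 -> legal
(4,3): flips 2 -> legal
(4,4): flips 1 -> legal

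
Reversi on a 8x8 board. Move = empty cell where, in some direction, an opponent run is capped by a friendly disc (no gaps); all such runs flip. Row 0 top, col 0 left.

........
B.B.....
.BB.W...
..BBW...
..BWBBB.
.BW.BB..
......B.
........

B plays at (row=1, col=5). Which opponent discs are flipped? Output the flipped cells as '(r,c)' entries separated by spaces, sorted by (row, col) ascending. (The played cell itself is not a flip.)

Dir NW: first cell '.' (not opp) -> no flip
Dir N: first cell '.' (not opp) -> no flip
Dir NE: first cell '.' (not opp) -> no flip
Dir W: first cell '.' (not opp) -> no flip
Dir E: first cell '.' (not opp) -> no flip
Dir SW: opp run (2,4) capped by B -> flip
Dir S: first cell '.' (not opp) -> no flip
Dir SE: first cell '.' (not opp) -> no flip

Answer: (2,4)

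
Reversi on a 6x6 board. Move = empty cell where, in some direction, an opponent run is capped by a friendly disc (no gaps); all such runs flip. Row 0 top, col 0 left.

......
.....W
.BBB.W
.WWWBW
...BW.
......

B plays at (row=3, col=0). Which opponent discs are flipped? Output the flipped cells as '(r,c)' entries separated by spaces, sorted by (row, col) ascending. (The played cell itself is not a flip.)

Dir NW: edge -> no flip
Dir N: first cell '.' (not opp) -> no flip
Dir NE: first cell 'B' (not opp) -> no flip
Dir W: edge -> no flip
Dir E: opp run (3,1) (3,2) (3,3) capped by B -> flip
Dir SW: edge -> no flip
Dir S: first cell '.' (not opp) -> no flip
Dir SE: first cell '.' (not opp) -> no flip

Answer: (3,1) (3,2) (3,3)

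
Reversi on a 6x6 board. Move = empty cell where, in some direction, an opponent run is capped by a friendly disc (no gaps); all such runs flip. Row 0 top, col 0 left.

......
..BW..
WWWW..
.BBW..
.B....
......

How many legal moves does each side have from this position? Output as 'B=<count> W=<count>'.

-- B to move --
(0,2): no bracket -> illegal
(0,3): no bracket -> illegal
(0,4): flips 2 -> legal
(1,0): flips 1 -> legal
(1,1): flips 1 -> legal
(1,4): flips 2 -> legal
(2,4): no bracket -> illegal
(3,0): flips 1 -> legal
(3,4): flips 2 -> legal
(4,2): no bracket -> illegal
(4,3): no bracket -> illegal
(4,4): no bracket -> illegal
B mobility = 6
-- W to move --
(0,1): flips 1 -> legal
(0,2): flips 1 -> legal
(0,3): flips 1 -> legal
(1,1): flips 1 -> legal
(3,0): flips 2 -> legal
(4,0): flips 1 -> legal
(4,2): flips 2 -> legal
(4,3): flips 1 -> legal
(5,0): flips 2 -> legal
(5,1): flips 2 -> legal
(5,2): no bracket -> illegal
W mobility = 10

Answer: B=6 W=10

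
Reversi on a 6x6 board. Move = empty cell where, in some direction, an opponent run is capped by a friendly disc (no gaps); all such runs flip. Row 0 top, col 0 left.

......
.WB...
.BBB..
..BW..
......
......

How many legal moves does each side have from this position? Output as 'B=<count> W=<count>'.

-- B to move --
(0,0): flips 1 -> legal
(0,1): flips 1 -> legal
(0,2): no bracket -> illegal
(1,0): flips 1 -> legal
(2,0): no bracket -> illegal
(2,4): no bracket -> illegal
(3,4): flips 1 -> legal
(4,2): no bracket -> illegal
(4,3): flips 1 -> legal
(4,4): flips 1 -> legal
B mobility = 6
-- W to move --
(0,1): no bracket -> illegal
(0,2): no bracket -> illegal
(0,3): no bracket -> illegal
(1,0): no bracket -> illegal
(1,3): flips 2 -> legal
(1,4): no bracket -> illegal
(2,0): no bracket -> illegal
(2,4): no bracket -> illegal
(3,0): no bracket -> illegal
(3,1): flips 2 -> legal
(3,4): no bracket -> illegal
(4,1): no bracket -> illegal
(4,2): no bracket -> illegal
(4,3): no bracket -> illegal
W mobility = 2

Answer: B=6 W=2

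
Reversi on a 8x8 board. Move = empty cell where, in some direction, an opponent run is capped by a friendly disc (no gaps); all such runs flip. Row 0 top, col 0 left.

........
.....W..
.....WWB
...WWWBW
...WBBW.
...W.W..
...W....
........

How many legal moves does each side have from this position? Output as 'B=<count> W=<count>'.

-- B to move --
(0,4): no bracket -> illegal
(0,5): flips 3 -> legal
(0,6): no bracket -> illegal
(1,4): flips 1 -> legal
(1,6): flips 1 -> legal
(1,7): flips 2 -> legal
(2,2): flips 1 -> legal
(2,3): flips 1 -> legal
(2,4): flips 3 -> legal
(3,2): flips 3 -> legal
(4,2): flips 1 -> legal
(4,7): flips 2 -> legal
(5,2): no bracket -> illegal
(5,4): no bracket -> illegal
(5,6): flips 1 -> legal
(5,7): no bracket -> illegal
(6,2): flips 1 -> legal
(6,4): no bracket -> illegal
(6,5): flips 1 -> legal
(6,6): flips 1 -> legal
(7,2): no bracket -> illegal
(7,3): no bracket -> illegal
(7,4): no bracket -> illegal
B mobility = 14
-- W to move --
(1,6): no bracket -> illegal
(1,7): flips 1 -> legal
(4,7): flips 1 -> legal
(5,4): flips 1 -> legal
(5,6): flips 1 -> legal
W mobility = 4

Answer: B=14 W=4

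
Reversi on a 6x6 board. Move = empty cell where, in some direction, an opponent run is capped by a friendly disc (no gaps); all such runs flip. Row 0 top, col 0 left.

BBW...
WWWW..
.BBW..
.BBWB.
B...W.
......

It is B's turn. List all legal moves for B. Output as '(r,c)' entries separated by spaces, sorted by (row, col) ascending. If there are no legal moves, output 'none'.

Answer: (0,3) (0,4) (1,4) (2,0) (2,4) (5,4) (5,5)

Derivation:
(0,3): flips 2 -> legal
(0,4): flips 1 -> legal
(1,4): flips 1 -> legal
(2,0): flips 1 -> legal
(2,4): flips 1 -> legal
(3,5): no bracket -> illegal
(4,2): no bracket -> illegal
(4,3): no bracket -> illegal
(4,5): no bracket -> illegal
(5,3): no bracket -> illegal
(5,4): flips 1 -> legal
(5,5): flips 2 -> legal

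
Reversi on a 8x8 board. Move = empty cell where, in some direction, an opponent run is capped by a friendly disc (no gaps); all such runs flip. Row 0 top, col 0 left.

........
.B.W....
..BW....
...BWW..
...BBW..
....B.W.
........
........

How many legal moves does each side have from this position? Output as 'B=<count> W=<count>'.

Answer: B=7 W=8

Derivation:
-- B to move --
(0,2): no bracket -> illegal
(0,3): flips 2 -> legal
(0,4): flips 1 -> legal
(1,2): no bracket -> illegal
(1,4): no bracket -> illegal
(2,4): flips 2 -> legal
(2,5): flips 1 -> legal
(2,6): flips 1 -> legal
(3,2): no bracket -> illegal
(3,6): flips 3 -> legal
(4,6): flips 1 -> legal
(4,7): no bracket -> illegal
(5,5): no bracket -> illegal
(5,7): no bracket -> illegal
(6,5): no bracket -> illegal
(6,6): no bracket -> illegal
(6,7): no bracket -> illegal
B mobility = 7
-- W to move --
(0,0): no bracket -> illegal
(0,1): no bracket -> illegal
(0,2): no bracket -> illegal
(1,0): no bracket -> illegal
(1,2): no bracket -> illegal
(2,0): no bracket -> illegal
(2,1): flips 1 -> legal
(2,4): no bracket -> illegal
(3,1): flips 1 -> legal
(3,2): flips 1 -> legal
(4,2): flips 2 -> legal
(5,2): flips 1 -> legal
(5,3): flips 3 -> legal
(5,5): no bracket -> illegal
(6,3): flips 1 -> legal
(6,4): flips 2 -> legal
(6,5): no bracket -> illegal
W mobility = 8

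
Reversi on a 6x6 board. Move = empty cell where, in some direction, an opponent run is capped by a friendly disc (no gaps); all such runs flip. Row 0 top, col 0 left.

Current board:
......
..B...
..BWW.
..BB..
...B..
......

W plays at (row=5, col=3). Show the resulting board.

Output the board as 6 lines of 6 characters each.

Answer: ......
..B...
..BWW.
..BW..
...W..
...W..

Derivation:
Place W at (5,3); scan 8 dirs for brackets.
Dir NW: first cell '.' (not opp) -> no flip
Dir N: opp run (4,3) (3,3) capped by W -> flip
Dir NE: first cell '.' (not opp) -> no flip
Dir W: first cell '.' (not opp) -> no flip
Dir E: first cell '.' (not opp) -> no flip
Dir SW: edge -> no flip
Dir S: edge -> no flip
Dir SE: edge -> no flip
All flips: (3,3) (4,3)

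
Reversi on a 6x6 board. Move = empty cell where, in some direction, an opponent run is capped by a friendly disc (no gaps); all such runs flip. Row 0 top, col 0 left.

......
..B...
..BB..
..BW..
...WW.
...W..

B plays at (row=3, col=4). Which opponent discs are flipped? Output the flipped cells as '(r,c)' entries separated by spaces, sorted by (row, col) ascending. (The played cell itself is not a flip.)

Answer: (3,3)

Derivation:
Dir NW: first cell 'B' (not opp) -> no flip
Dir N: first cell '.' (not opp) -> no flip
Dir NE: first cell '.' (not opp) -> no flip
Dir W: opp run (3,3) capped by B -> flip
Dir E: first cell '.' (not opp) -> no flip
Dir SW: opp run (4,3), next='.' -> no flip
Dir S: opp run (4,4), next='.' -> no flip
Dir SE: first cell '.' (not opp) -> no flip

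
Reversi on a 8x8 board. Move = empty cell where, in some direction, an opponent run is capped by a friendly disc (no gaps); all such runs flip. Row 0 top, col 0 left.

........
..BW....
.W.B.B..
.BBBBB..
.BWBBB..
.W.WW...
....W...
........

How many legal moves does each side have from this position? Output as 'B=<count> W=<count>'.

-- B to move --
(0,2): no bracket -> illegal
(0,3): flips 1 -> legal
(0,4): no bracket -> illegal
(1,0): flips 1 -> legal
(1,1): flips 1 -> legal
(1,4): flips 1 -> legal
(2,0): no bracket -> illegal
(2,2): no bracket -> illegal
(2,4): no bracket -> illegal
(3,0): flips 1 -> legal
(4,0): no bracket -> illegal
(5,0): no bracket -> illegal
(5,2): flips 1 -> legal
(5,5): no bracket -> illegal
(6,0): flips 2 -> legal
(6,1): flips 1 -> legal
(6,2): flips 1 -> legal
(6,3): flips 2 -> legal
(6,5): flips 1 -> legal
(7,3): no bracket -> illegal
(7,4): flips 2 -> legal
(7,5): flips 3 -> legal
B mobility = 13
-- W to move --
(0,1): no bracket -> illegal
(0,2): no bracket -> illegal
(0,3): flips 1 -> legal
(1,1): flips 1 -> legal
(1,4): no bracket -> illegal
(1,5): no bracket -> illegal
(1,6): no bracket -> illegal
(2,0): flips 1 -> legal
(2,2): flips 1 -> legal
(2,4): flips 3 -> legal
(2,6): flips 2 -> legal
(3,0): no bracket -> illegal
(3,6): flips 1 -> legal
(4,0): flips 1 -> legal
(4,6): flips 3 -> legal
(5,0): no bracket -> illegal
(5,2): no bracket -> illegal
(5,5): no bracket -> illegal
(5,6): no bracket -> illegal
W mobility = 9

Answer: B=13 W=9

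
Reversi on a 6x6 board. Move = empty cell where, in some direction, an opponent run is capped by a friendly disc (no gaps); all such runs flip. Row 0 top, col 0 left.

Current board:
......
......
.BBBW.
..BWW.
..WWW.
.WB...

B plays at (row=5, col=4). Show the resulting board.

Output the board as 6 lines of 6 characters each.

Place B at (5,4); scan 8 dirs for brackets.
Dir NW: opp run (4,3) capped by B -> flip
Dir N: opp run (4,4) (3,4) (2,4), next='.' -> no flip
Dir NE: first cell '.' (not opp) -> no flip
Dir W: first cell '.' (not opp) -> no flip
Dir E: first cell '.' (not opp) -> no flip
Dir SW: edge -> no flip
Dir S: edge -> no flip
Dir SE: edge -> no flip
All flips: (4,3)

Answer: ......
......
.BBBW.
..BWW.
..WBW.
.WB.B.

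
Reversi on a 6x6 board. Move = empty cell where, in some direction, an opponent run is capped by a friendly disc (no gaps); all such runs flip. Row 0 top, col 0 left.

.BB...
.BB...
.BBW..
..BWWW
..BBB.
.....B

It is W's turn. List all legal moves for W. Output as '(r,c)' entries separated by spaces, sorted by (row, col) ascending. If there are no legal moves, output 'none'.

(0,0): flips 2 -> legal
(0,3): no bracket -> illegal
(1,0): no bracket -> illegal
(1,3): no bracket -> illegal
(2,0): flips 2 -> legal
(3,0): no bracket -> illegal
(3,1): flips 1 -> legal
(4,1): flips 1 -> legal
(4,5): no bracket -> illegal
(5,1): flips 1 -> legal
(5,2): flips 1 -> legal
(5,3): flips 2 -> legal
(5,4): flips 1 -> legal

Answer: (0,0) (2,0) (3,1) (4,1) (5,1) (5,2) (5,3) (5,4)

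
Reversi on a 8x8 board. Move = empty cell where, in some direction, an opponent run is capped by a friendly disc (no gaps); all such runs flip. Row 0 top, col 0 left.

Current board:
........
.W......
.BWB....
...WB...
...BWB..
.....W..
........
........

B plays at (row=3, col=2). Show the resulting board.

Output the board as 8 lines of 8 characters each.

Place B at (3,2); scan 8 dirs for brackets.
Dir NW: first cell 'B' (not opp) -> no flip
Dir N: opp run (2,2), next='.' -> no flip
Dir NE: first cell 'B' (not opp) -> no flip
Dir W: first cell '.' (not opp) -> no flip
Dir E: opp run (3,3) capped by B -> flip
Dir SW: first cell '.' (not opp) -> no flip
Dir S: first cell '.' (not opp) -> no flip
Dir SE: first cell 'B' (not opp) -> no flip
All flips: (3,3)

Answer: ........
.W......
.BWB....
..BBB...
...BWB..
.....W..
........
........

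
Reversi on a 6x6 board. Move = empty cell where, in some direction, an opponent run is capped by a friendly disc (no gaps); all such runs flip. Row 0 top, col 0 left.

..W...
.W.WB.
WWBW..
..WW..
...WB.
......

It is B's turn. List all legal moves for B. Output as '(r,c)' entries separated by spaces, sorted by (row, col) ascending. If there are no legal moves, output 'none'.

Answer: (0,0) (0,4) (1,2) (2,4) (4,1) (4,2)

Derivation:
(0,0): flips 1 -> legal
(0,1): no bracket -> illegal
(0,3): no bracket -> illegal
(0,4): flips 1 -> legal
(1,0): no bracket -> illegal
(1,2): flips 1 -> legal
(2,4): flips 1 -> legal
(3,0): no bracket -> illegal
(3,1): no bracket -> illegal
(3,4): no bracket -> illegal
(4,1): flips 2 -> legal
(4,2): flips 2 -> legal
(5,2): no bracket -> illegal
(5,3): no bracket -> illegal
(5,4): no bracket -> illegal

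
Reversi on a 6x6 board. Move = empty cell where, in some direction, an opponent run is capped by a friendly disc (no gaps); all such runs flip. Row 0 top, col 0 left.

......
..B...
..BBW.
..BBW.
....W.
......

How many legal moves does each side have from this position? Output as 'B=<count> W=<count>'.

-- B to move --
(1,3): no bracket -> illegal
(1,4): no bracket -> illegal
(1,5): flips 1 -> legal
(2,5): flips 1 -> legal
(3,5): flips 1 -> legal
(4,3): no bracket -> illegal
(4,5): flips 1 -> legal
(5,3): no bracket -> illegal
(5,4): no bracket -> illegal
(5,5): flips 1 -> legal
B mobility = 5
-- W to move --
(0,1): flips 2 -> legal
(0,2): no bracket -> illegal
(0,3): no bracket -> illegal
(1,1): flips 2 -> legal
(1,3): no bracket -> illegal
(1,4): no bracket -> illegal
(2,1): flips 2 -> legal
(3,1): flips 2 -> legal
(4,1): no bracket -> illegal
(4,2): flips 1 -> legal
(4,3): no bracket -> illegal
W mobility = 5

Answer: B=5 W=5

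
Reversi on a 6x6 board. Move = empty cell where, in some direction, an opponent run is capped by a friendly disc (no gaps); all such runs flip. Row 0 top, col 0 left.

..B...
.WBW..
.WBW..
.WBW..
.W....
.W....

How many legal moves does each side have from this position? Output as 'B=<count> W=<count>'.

Answer: B=11 W=3

Derivation:
-- B to move --
(0,0): flips 1 -> legal
(0,1): no bracket -> illegal
(0,3): no bracket -> illegal
(0,4): flips 1 -> legal
(1,0): flips 2 -> legal
(1,4): flips 2 -> legal
(2,0): flips 2 -> legal
(2,4): flips 2 -> legal
(3,0): flips 2 -> legal
(3,4): flips 2 -> legal
(4,0): flips 1 -> legal
(4,2): no bracket -> illegal
(4,3): no bracket -> illegal
(4,4): flips 1 -> legal
(5,0): flips 1 -> legal
(5,2): no bracket -> illegal
B mobility = 11
-- W to move --
(0,1): flips 1 -> legal
(0,3): flips 1 -> legal
(4,2): no bracket -> illegal
(4,3): flips 1 -> legal
W mobility = 3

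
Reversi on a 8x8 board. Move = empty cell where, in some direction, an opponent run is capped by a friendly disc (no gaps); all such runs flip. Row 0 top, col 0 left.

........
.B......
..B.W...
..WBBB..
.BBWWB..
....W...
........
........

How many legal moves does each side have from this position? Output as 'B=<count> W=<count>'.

-- B to move --
(1,3): flips 1 -> legal
(1,4): flips 1 -> legal
(1,5): flips 1 -> legal
(2,1): no bracket -> illegal
(2,3): flips 1 -> legal
(2,5): no bracket -> illegal
(3,1): flips 1 -> legal
(5,2): flips 1 -> legal
(5,3): flips 2 -> legal
(5,5): flips 1 -> legal
(6,3): flips 1 -> legal
(6,4): flips 2 -> legal
(6,5): no bracket -> illegal
B mobility = 10
-- W to move --
(0,0): flips 3 -> legal
(0,1): no bracket -> illegal
(0,2): no bracket -> illegal
(1,0): no bracket -> illegal
(1,2): flips 1 -> legal
(1,3): no bracket -> illegal
(2,0): no bracket -> illegal
(2,1): no bracket -> illegal
(2,3): flips 1 -> legal
(2,5): flips 1 -> legal
(2,6): flips 1 -> legal
(3,0): no bracket -> illegal
(3,1): no bracket -> illegal
(3,6): flips 4 -> legal
(4,0): flips 2 -> legal
(4,6): flips 2 -> legal
(5,0): flips 1 -> legal
(5,1): flips 2 -> legal
(5,2): flips 1 -> legal
(5,3): no bracket -> illegal
(5,5): no bracket -> illegal
(5,6): no bracket -> illegal
W mobility = 11

Answer: B=10 W=11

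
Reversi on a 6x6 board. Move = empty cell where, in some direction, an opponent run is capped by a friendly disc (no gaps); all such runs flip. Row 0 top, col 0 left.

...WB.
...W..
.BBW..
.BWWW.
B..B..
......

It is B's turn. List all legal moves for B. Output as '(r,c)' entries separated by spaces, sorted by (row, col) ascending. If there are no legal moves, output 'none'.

(0,2): flips 1 -> legal
(1,2): no bracket -> illegal
(1,4): no bracket -> illegal
(2,4): flips 1 -> legal
(2,5): flips 1 -> legal
(3,5): flips 3 -> legal
(4,1): no bracket -> illegal
(4,2): flips 1 -> legal
(4,4): flips 1 -> legal
(4,5): no bracket -> illegal

Answer: (0,2) (2,4) (2,5) (3,5) (4,2) (4,4)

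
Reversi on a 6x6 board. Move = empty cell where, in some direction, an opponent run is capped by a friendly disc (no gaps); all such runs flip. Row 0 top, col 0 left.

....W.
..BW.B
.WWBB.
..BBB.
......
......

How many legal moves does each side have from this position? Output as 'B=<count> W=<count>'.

-- B to move --
(0,2): flips 1 -> legal
(0,3): flips 1 -> legal
(0,5): no bracket -> illegal
(1,0): flips 1 -> legal
(1,1): flips 1 -> legal
(1,4): flips 1 -> legal
(2,0): flips 2 -> legal
(3,0): flips 1 -> legal
(3,1): no bracket -> illegal
B mobility = 7
-- W to move --
(0,1): no bracket -> illegal
(0,2): flips 1 -> legal
(0,3): flips 1 -> legal
(0,5): no bracket -> illegal
(1,1): flips 1 -> legal
(1,4): no bracket -> illegal
(2,5): flips 2 -> legal
(3,1): no bracket -> illegal
(3,5): flips 1 -> legal
(4,1): no bracket -> illegal
(4,2): flips 1 -> legal
(4,3): flips 3 -> legal
(4,4): flips 1 -> legal
(4,5): no bracket -> illegal
W mobility = 8

Answer: B=7 W=8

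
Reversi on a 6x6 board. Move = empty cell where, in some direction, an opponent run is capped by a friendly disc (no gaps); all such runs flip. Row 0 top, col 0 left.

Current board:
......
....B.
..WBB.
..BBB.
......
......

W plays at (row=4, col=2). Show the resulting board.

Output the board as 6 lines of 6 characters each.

Place W at (4,2); scan 8 dirs for brackets.
Dir NW: first cell '.' (not opp) -> no flip
Dir N: opp run (3,2) capped by W -> flip
Dir NE: opp run (3,3) (2,4), next='.' -> no flip
Dir W: first cell '.' (not opp) -> no flip
Dir E: first cell '.' (not opp) -> no flip
Dir SW: first cell '.' (not opp) -> no flip
Dir S: first cell '.' (not opp) -> no flip
Dir SE: first cell '.' (not opp) -> no flip
All flips: (3,2)

Answer: ......
....B.
..WBB.
..WBB.
..W...
......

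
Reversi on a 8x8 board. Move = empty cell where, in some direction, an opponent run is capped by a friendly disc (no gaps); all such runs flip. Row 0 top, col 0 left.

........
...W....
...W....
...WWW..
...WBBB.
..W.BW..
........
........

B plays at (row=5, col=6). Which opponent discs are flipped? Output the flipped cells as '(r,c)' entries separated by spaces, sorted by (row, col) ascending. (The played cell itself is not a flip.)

Answer: (5,5)

Derivation:
Dir NW: first cell 'B' (not opp) -> no flip
Dir N: first cell 'B' (not opp) -> no flip
Dir NE: first cell '.' (not opp) -> no flip
Dir W: opp run (5,5) capped by B -> flip
Dir E: first cell '.' (not opp) -> no flip
Dir SW: first cell '.' (not opp) -> no flip
Dir S: first cell '.' (not opp) -> no flip
Dir SE: first cell '.' (not opp) -> no flip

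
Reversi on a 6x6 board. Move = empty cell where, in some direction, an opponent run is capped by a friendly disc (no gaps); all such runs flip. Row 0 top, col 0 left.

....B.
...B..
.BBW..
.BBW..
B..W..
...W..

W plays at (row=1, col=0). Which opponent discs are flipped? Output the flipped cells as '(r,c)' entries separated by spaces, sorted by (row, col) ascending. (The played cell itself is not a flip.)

Answer: (2,1) (3,2)

Derivation:
Dir NW: edge -> no flip
Dir N: first cell '.' (not opp) -> no flip
Dir NE: first cell '.' (not opp) -> no flip
Dir W: edge -> no flip
Dir E: first cell '.' (not opp) -> no flip
Dir SW: edge -> no flip
Dir S: first cell '.' (not opp) -> no flip
Dir SE: opp run (2,1) (3,2) capped by W -> flip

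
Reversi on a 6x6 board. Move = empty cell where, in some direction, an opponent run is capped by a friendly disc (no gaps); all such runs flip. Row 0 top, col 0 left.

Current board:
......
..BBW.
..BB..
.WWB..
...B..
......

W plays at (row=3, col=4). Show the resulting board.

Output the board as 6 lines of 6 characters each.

Answer: ......
..BBW.
..BB..
.WWWW.
...B..
......

Derivation:
Place W at (3,4); scan 8 dirs for brackets.
Dir NW: opp run (2,3) (1,2), next='.' -> no flip
Dir N: first cell '.' (not opp) -> no flip
Dir NE: first cell '.' (not opp) -> no flip
Dir W: opp run (3,3) capped by W -> flip
Dir E: first cell '.' (not opp) -> no flip
Dir SW: opp run (4,3), next='.' -> no flip
Dir S: first cell '.' (not opp) -> no flip
Dir SE: first cell '.' (not opp) -> no flip
All flips: (3,3)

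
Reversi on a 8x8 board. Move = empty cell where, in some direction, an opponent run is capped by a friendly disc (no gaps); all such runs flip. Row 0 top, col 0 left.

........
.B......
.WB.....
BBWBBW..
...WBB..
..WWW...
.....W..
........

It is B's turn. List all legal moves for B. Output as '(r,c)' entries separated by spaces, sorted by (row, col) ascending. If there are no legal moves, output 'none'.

Answer: (1,2) (2,0) (2,5) (2,6) (3,6) (4,2) (6,1) (6,2) (6,3) (6,4)

Derivation:
(1,0): no bracket -> illegal
(1,2): flips 1 -> legal
(2,0): flips 1 -> legal
(2,3): no bracket -> illegal
(2,4): no bracket -> illegal
(2,5): flips 1 -> legal
(2,6): flips 1 -> legal
(3,6): flips 1 -> legal
(4,1): no bracket -> illegal
(4,2): flips 2 -> legal
(4,6): no bracket -> illegal
(5,1): no bracket -> illegal
(5,5): no bracket -> illegal
(5,6): no bracket -> illegal
(6,1): flips 2 -> legal
(6,2): flips 1 -> legal
(6,3): flips 3 -> legal
(6,4): flips 1 -> legal
(6,6): no bracket -> illegal
(7,4): no bracket -> illegal
(7,5): no bracket -> illegal
(7,6): no bracket -> illegal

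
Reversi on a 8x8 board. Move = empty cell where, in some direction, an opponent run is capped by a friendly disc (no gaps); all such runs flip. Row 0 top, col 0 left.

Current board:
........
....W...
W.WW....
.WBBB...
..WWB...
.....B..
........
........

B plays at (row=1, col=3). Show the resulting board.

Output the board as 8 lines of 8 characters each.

Answer: ........
...BW...
W.WB....
.WBBB...
..WWB...
.....B..
........
........

Derivation:
Place B at (1,3); scan 8 dirs for brackets.
Dir NW: first cell '.' (not opp) -> no flip
Dir N: first cell '.' (not opp) -> no flip
Dir NE: first cell '.' (not opp) -> no flip
Dir W: first cell '.' (not opp) -> no flip
Dir E: opp run (1,4), next='.' -> no flip
Dir SW: opp run (2,2) (3,1), next='.' -> no flip
Dir S: opp run (2,3) capped by B -> flip
Dir SE: first cell '.' (not opp) -> no flip
All flips: (2,3)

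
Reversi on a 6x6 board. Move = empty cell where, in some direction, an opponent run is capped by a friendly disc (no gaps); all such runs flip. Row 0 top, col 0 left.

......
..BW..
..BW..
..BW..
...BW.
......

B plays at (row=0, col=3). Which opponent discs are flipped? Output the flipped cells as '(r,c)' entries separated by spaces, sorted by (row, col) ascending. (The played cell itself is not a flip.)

Answer: (1,3) (2,3) (3,3)

Derivation:
Dir NW: edge -> no flip
Dir N: edge -> no flip
Dir NE: edge -> no flip
Dir W: first cell '.' (not opp) -> no flip
Dir E: first cell '.' (not opp) -> no flip
Dir SW: first cell 'B' (not opp) -> no flip
Dir S: opp run (1,3) (2,3) (3,3) capped by B -> flip
Dir SE: first cell '.' (not opp) -> no flip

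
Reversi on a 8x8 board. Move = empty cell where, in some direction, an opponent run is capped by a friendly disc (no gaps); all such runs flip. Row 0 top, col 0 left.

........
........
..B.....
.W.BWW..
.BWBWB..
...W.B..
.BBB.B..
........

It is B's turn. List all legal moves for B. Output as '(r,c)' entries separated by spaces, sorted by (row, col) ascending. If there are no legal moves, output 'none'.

(2,0): no bracket -> illegal
(2,1): flips 1 -> legal
(2,3): flips 1 -> legal
(2,4): no bracket -> illegal
(2,5): flips 2 -> legal
(2,6): flips 3 -> legal
(3,0): no bracket -> illegal
(3,2): no bracket -> illegal
(3,6): flips 2 -> legal
(4,0): flips 1 -> legal
(4,6): no bracket -> illegal
(5,1): flips 1 -> legal
(5,2): no bracket -> illegal
(5,4): no bracket -> illegal
(6,4): no bracket -> illegal

Answer: (2,1) (2,3) (2,5) (2,6) (3,6) (4,0) (5,1)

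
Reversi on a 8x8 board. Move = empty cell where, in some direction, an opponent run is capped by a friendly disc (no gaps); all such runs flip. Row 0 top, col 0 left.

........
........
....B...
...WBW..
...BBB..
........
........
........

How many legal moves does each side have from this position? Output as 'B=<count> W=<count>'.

-- B to move --
(2,2): flips 1 -> legal
(2,3): flips 1 -> legal
(2,5): flips 1 -> legal
(2,6): flips 1 -> legal
(3,2): flips 1 -> legal
(3,6): flips 1 -> legal
(4,2): flips 1 -> legal
(4,6): flips 1 -> legal
B mobility = 8
-- W to move --
(1,3): flips 1 -> legal
(1,4): no bracket -> illegal
(1,5): flips 1 -> legal
(2,3): no bracket -> illegal
(2,5): no bracket -> illegal
(3,2): no bracket -> illegal
(3,6): no bracket -> illegal
(4,2): no bracket -> illegal
(4,6): no bracket -> illegal
(5,2): no bracket -> illegal
(5,3): flips 2 -> legal
(5,4): no bracket -> illegal
(5,5): flips 2 -> legal
(5,6): no bracket -> illegal
W mobility = 4

Answer: B=8 W=4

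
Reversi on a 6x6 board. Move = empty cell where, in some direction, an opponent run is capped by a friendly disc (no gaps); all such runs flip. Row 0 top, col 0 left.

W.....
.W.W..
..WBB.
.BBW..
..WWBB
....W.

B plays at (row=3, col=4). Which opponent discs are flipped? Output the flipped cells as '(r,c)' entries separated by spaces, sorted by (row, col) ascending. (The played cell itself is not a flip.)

Dir NW: first cell 'B' (not opp) -> no flip
Dir N: first cell 'B' (not opp) -> no flip
Dir NE: first cell '.' (not opp) -> no flip
Dir W: opp run (3,3) capped by B -> flip
Dir E: first cell '.' (not opp) -> no flip
Dir SW: opp run (4,3), next='.' -> no flip
Dir S: first cell 'B' (not opp) -> no flip
Dir SE: first cell 'B' (not opp) -> no flip

Answer: (3,3)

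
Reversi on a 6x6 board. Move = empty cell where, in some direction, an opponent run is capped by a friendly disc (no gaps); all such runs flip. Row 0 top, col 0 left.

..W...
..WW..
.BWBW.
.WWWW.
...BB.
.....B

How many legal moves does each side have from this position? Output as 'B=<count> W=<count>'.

-- B to move --
(0,1): flips 1 -> legal
(0,3): flips 2 -> legal
(0,4): no bracket -> illegal
(1,1): flips 2 -> legal
(1,4): flips 2 -> legal
(1,5): no bracket -> illegal
(2,0): no bracket -> illegal
(2,5): flips 2 -> legal
(3,0): no bracket -> illegal
(3,5): no bracket -> illegal
(4,0): no bracket -> illegal
(4,1): flips 2 -> legal
(4,2): no bracket -> illegal
(4,5): flips 1 -> legal
B mobility = 7
-- W to move --
(1,0): flips 1 -> legal
(1,1): flips 1 -> legal
(1,4): flips 1 -> legal
(2,0): flips 1 -> legal
(3,0): flips 1 -> legal
(3,5): no bracket -> illegal
(4,2): no bracket -> illegal
(4,5): no bracket -> illegal
(5,2): flips 1 -> legal
(5,3): flips 1 -> legal
(5,4): flips 2 -> legal
W mobility = 8

Answer: B=7 W=8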